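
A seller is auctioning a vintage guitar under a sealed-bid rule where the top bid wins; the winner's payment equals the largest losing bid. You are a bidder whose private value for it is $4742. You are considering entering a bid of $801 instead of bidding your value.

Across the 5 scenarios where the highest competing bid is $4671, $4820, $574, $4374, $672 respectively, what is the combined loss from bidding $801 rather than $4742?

The deviation costs you only when the competing bid falls strictly between $801 and $4742; elsewhere both bids give the same outcome.
$4671: truthful payoff $71, deviation payoff $0 → loss $71.
$4820: outcomes coincide → loss $0.
$574: outcomes coincide → loss $0.
$4374: truthful payoff $368, deviation payoff $0 → loss $368.
$672: outcomes coincide → loss $0.
Total loss = $71 + $368 = $439.
Because the price is fixed by the runner-up's bid, deviating from your value can only change a good outcome into a bad one — never the reverse.

$439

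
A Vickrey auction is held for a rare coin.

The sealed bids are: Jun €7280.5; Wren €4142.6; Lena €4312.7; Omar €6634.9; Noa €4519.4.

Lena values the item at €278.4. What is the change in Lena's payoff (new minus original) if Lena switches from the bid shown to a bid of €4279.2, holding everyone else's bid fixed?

€0

The highest bid among the other bidders is €7280.5; Lena's bid doesn't change that.
Original bid €4312.7: Lena is not highest (top rival bid is €7280.5); payoff €0.
Alternative bid €4279.2: Lena is not highest (top rival bid is €7280.5); payoff €0.
Change in payoff = €0 − (€0) = €0.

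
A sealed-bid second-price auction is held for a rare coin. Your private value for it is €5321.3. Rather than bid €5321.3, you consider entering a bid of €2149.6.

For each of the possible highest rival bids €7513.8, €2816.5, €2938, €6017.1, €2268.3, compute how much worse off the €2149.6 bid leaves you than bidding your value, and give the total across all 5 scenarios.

The deviation costs you only when the competing bid falls strictly between €2149.6 and €5321.3; elsewhere both bids give the same outcome.
€7513.8: outcomes coincide → loss €0.
€2816.5: truthful payoff €2504.8, deviation payoff €0 → loss €2504.8.
€2938: truthful payoff €2383.3, deviation payoff €0 → loss €2383.3.
€6017.1: outcomes coincide → loss €0.
€2268.3: truthful payoff €3053, deviation payoff €0 → loss €3053.
Total loss = €2504.8 + €2383.3 + €3053 = €7941.1.

€7941.1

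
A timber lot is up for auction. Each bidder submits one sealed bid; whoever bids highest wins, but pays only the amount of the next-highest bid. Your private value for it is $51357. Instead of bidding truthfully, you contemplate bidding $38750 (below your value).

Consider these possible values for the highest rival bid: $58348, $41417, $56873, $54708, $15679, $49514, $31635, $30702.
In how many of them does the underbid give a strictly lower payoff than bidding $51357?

The deviation hurts exactly when the highest competing bid lies strictly between $38750 and $51357 — underbidding then forfeits a profitable win.
$58348: above both → same outcome either way.
$41417: inside the interval → strictly worse (loss $9940).
$56873: above both → same outcome either way.
$54708: above both → same outcome either way.
$15679: below both → same outcome either way.
$49514: inside the interval → strictly worse (loss $1843).
$31635: below both → same outcome either way.
$30702: below both → same outcome either way.
Count: 2.

2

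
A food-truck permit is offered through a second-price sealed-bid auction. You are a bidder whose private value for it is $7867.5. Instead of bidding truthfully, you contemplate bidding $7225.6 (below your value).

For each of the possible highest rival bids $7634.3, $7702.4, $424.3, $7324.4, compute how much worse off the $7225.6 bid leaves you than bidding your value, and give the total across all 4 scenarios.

The deviation costs you only when the competing bid falls strictly between $7225.6 and $7867.5; elsewhere both bids give the same outcome.
$7634.3: truthful payoff $233.2, deviation payoff $0 → loss $233.2.
$7702.4: truthful payoff $165.1, deviation payoff $0 → loss $165.1.
$424.3: outcomes coincide → loss $0.
$7324.4: truthful payoff $543.1, deviation payoff $0 → loss $543.1.
Total loss = $233.2 + $165.1 + $543.1 = $941.4.
Because the price is fixed by the runner-up's bid, deviating from your value can only change a good outcome into a bad one — never the reverse.

$941.4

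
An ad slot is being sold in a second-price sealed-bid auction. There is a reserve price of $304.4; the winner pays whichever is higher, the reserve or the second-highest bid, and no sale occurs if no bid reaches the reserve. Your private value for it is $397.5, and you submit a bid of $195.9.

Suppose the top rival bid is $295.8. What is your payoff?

Your bid $195.9 is below the highest competing bid $295.8, so you lose. Payoff $0.

$0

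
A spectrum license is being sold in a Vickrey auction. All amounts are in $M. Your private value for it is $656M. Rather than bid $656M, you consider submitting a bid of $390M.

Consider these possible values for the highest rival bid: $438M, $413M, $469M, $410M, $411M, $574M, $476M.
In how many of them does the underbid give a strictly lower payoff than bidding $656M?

7

The deviation hurts exactly when the highest competing bid lies strictly between $390M and $656M — underbidding then forfeits a profitable win.
$438M: inside the interval → strictly worse (loss $218M).
$413M: inside the interval → strictly worse (loss $243M).
$469M: inside the interval → strictly worse (loss $187M).
$410M: inside the interval → strictly worse (loss $246M).
$411M: inside the interval → strictly worse (loss $245M).
$574M: inside the interval → strictly worse (loss $82M).
$476M: inside the interval → strictly worse (loss $180M).
Count: 7.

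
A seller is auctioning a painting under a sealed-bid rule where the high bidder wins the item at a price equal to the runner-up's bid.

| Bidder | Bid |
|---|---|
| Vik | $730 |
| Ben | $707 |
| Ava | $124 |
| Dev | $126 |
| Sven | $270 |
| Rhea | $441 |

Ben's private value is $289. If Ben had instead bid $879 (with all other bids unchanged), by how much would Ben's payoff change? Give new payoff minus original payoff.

−$441

The highest bid among the other bidders is $730; Ben's bid doesn't change that.
Original bid $707: Ben is not highest (top rival bid is $730); payoff $0.
Alternative bid $879: Ben is highest, pays the top rival bid $730; payoff $289 − $730 = −$441.
Change in payoff = −$441 − ($0) = −$441.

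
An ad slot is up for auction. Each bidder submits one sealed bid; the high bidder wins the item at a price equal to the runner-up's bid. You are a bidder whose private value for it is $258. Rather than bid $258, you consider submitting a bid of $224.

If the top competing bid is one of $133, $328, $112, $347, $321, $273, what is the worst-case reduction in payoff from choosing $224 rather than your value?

$133: same outcome either way → loss $0.
$328: same outcome either way → loss $0.
$112: same outcome either way → loss $0.
$347: same outcome either way → loss $0.
$321: same outcome either way → loss $0.
$273: same outcome either way → loss $0.
Maximum loss: $0.

$0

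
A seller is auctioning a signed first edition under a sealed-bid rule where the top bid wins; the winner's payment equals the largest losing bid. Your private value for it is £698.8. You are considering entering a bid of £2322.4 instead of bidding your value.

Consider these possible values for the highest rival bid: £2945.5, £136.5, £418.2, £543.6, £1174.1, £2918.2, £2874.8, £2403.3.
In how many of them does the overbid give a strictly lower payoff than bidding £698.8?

1

The deviation hurts exactly when the highest competing bid lies strictly between £698.8 and £2322.4 — overbidding then wins at a price above your value.
£2945.5: above both → same outcome either way.
£136.5: below both → same outcome either way.
£418.2: below both → same outcome either way.
£543.6: below both → same outcome either way.
£1174.1: inside the interval → strictly worse (loss £475.3).
£2918.2: above both → same outcome either way.
£2874.8: above both → same outcome either way.
£2403.3: above both → same outcome either way.
Count: 1.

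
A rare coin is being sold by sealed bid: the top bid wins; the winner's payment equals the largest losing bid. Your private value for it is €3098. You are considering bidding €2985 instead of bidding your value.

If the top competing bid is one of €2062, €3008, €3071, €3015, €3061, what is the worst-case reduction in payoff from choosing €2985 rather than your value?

€90

€2062: same outcome either way → loss €0.
€3008: truthful gives €90, deviation gives €0 → loss €90.
€3071: truthful gives €27, deviation gives €0 → loss €27.
€3015: truthful gives €83, deviation gives €0 → loss €83.
€3061: truthful gives €37, deviation gives €0 → loss €37.
Maximum loss: €90.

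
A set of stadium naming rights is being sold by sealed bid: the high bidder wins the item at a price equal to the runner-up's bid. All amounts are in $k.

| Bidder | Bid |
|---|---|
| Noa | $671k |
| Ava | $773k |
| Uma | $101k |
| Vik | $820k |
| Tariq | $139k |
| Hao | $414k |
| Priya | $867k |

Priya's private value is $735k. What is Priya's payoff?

−$85k

Highest bid: Priya at $867k, so Priya wins.
Second-highest bid: Vik at $820k — that is the price the winner pays.
Priya's payoff = value − price = $735k − $820k = −$85k.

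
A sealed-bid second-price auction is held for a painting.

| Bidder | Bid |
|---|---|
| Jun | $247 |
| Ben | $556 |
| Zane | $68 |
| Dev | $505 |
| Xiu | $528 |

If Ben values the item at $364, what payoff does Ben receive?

−$164

Highest bid: Ben at $556, so Ben wins.
Second-highest bid: Xiu at $528 — that is the price the winner pays.
Ben's payoff = value − price = $364 − $528 = −$164.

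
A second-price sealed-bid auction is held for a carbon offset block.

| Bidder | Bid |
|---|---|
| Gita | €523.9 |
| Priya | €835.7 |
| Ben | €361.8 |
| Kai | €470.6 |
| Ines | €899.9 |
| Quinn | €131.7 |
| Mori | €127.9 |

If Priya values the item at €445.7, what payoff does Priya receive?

€0

Highest bid: Ines at €899.9, so Ines wins.
Second-highest bid: Priya at €835.7 — that is the price the winner pays.
Priya did not win, so Priya pays nothing and receives nothing: payoff €0.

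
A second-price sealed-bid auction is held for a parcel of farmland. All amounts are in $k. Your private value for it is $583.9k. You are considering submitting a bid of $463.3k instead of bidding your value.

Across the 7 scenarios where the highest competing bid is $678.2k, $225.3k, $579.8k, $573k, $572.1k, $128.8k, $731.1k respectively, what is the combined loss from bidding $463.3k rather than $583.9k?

$26.8k

The deviation costs you only when the competing bid falls strictly between $463.3k and $583.9k; elsewhere both bids give the same outcome.
$678.2k: outcomes coincide → loss $0k.
$225.3k: outcomes coincide → loss $0k.
$579.8k: truthful payoff $4.1k, deviation payoff $0k → loss $4.1k.
$573k: truthful payoff $10.9k, deviation payoff $0k → loss $10.9k.
$572.1k: truthful payoff $11.8k, deviation payoff $0k → loss $11.8k.
$128.8k: outcomes coincide → loss $0k.
$731.1k: outcomes coincide → loss $0k.
Total loss = $4.1k + $10.9k + $11.8k = $26.8k.
In a second-price auction your bid sets only whether you win, not what you pay, so bidding your true value is weakly dominant.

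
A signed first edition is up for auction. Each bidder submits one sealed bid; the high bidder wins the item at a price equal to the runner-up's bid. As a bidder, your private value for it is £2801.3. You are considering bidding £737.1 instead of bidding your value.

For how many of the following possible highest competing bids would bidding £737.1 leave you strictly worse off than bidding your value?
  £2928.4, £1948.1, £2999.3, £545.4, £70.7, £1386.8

The deviation hurts exactly when the highest competing bid lies strictly between £737.1 and £2801.3 — underbidding then forfeits a profitable win.
£2928.4: above both → same outcome either way.
£1948.1: inside the interval → strictly worse (loss £853.2).
£2999.3: above both → same outcome either way.
£545.4: below both → same outcome either way.
£70.7: below both → same outcome either way.
£1386.8: inside the interval → strictly worse (loss £1414.5).
Count: 2.

2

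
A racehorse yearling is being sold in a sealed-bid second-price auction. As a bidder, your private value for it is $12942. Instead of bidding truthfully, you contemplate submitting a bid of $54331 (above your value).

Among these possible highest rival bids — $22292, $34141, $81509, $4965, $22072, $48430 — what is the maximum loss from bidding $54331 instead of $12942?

$35488

$22292: truthful gives $0, deviation gives −$9350 → loss $9350.
$34141: truthful gives $0, deviation gives −$21199 → loss $21199.
$81509: same outcome either way → loss $0.
$4965: same outcome either way → loss $0.
$22072: truthful gives $0, deviation gives −$9130 → loss $9130.
$48430: truthful gives $0, deviation gives −$35488 → loss $35488.
Maximum loss: $35488.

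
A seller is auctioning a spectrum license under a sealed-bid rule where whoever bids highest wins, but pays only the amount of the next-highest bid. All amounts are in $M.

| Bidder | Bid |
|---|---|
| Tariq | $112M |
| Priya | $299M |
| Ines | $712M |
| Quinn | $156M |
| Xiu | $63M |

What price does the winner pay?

Highest bid: Ines at $712M, so Ines wins.
Second-highest bid: Priya at $299M — that is the price the winner pays.

$299M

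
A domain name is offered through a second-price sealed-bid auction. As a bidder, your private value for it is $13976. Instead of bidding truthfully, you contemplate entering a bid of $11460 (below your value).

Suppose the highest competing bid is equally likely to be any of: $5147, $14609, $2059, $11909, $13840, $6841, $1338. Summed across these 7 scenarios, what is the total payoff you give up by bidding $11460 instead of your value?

The deviation costs you only when the competing bid falls strictly between $11460 and $13976; elsewhere both bids give the same outcome.
$5147: outcomes coincide → loss $0.
$14609: outcomes coincide → loss $0.
$2059: outcomes coincide → loss $0.
$11909: truthful payoff $2067, deviation payoff $0 → loss $2067.
$13840: truthful payoff $136, deviation payoff $0 → loss $136.
$6841: outcomes coincide → loss $0.
$1338: outcomes coincide → loss $0.
Total loss = $2067 + $136 = $2203.

$2203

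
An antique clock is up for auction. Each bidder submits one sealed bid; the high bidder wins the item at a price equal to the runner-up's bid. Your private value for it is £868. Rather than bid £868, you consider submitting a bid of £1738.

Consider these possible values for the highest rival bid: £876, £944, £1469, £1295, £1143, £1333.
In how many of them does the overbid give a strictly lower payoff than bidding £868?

6

The deviation hurts exactly when the highest competing bid lies strictly between £868 and £1738 — overbidding then wins at a price above your value.
£876: inside the interval → strictly worse (loss £8).
£944: inside the interval → strictly worse (loss £76).
£1469: inside the interval → strictly worse (loss £601).
£1295: inside the interval → strictly worse (loss £427).
£1143: inside the interval → strictly worse (loss £275).
£1333: inside the interval → strictly worse (loss £465).
Count: 6.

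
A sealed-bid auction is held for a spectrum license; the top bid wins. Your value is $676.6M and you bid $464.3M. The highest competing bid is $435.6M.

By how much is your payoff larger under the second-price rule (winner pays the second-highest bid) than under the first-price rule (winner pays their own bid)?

$28.7M

You have the highest bid, so you win under either rule.
Second-price: pay $435.6M → payoff $241M.
First-price: pay your own bid $464.3M → payoff $212.3M.
Difference = $241M − ($212.3M) = $28.7M.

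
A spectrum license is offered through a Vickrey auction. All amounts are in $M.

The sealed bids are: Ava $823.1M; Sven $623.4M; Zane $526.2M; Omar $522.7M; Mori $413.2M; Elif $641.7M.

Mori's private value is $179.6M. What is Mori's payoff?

$0M

Highest bid: Ava at $823.1M, so Ava wins.
Second-highest bid: Elif at $641.7M — that is the price the winner pays.
Mori did not win, so Mori pays nothing and receives nothing: payoff $0M.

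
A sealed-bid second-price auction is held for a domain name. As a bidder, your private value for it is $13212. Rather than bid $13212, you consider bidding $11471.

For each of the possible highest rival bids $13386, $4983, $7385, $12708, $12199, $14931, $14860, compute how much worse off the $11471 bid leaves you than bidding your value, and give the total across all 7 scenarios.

The deviation costs you only when the competing bid falls strictly between $11471 and $13212; elsewhere both bids give the same outcome.
$13386: outcomes coincide → loss $0.
$4983: outcomes coincide → loss $0.
$7385: outcomes coincide → loss $0.
$12708: truthful payoff $504, deviation payoff $0 → loss $504.
$12199: truthful payoff $1013, deviation payoff $0 → loss $1013.
$14931: outcomes coincide → loss $0.
$14860: outcomes coincide → loss $0.
Total loss = $504 + $1013 = $1517.
In a second-price auction your bid sets only whether you win, not what you pay, so bidding your true value is weakly dominant.

$1517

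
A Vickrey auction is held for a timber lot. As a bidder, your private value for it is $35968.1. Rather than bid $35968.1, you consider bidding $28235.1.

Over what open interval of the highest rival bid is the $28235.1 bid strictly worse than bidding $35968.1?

($28235.1, $35968.1)

If the competing bid is below $28235.1, both bids win at the same price — no difference.
If it is above $35968.1, both bids lose — no difference.
If it lies strictly between $28235.1 and $35968.1, bidding your value wins at a price below your value (positive payoff) while bidding $28235.1 loses (payoff 0).
So the deviation strictly hurts on the open interval ($28235.1, $35968.1).
Truthful bidding weakly dominates here: raising your bid can only win items priced above your value, and lowering it can only forfeit items priced below.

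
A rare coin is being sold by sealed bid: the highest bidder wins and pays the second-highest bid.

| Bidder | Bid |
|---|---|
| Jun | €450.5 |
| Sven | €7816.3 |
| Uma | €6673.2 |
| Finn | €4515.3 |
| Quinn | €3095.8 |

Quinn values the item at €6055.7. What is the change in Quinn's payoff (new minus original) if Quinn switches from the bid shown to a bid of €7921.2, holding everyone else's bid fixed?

The highest bid among the other bidders is €7816.3; Quinn's bid doesn't change that.
Original bid €3095.8: Quinn is not highest (top rival bid is €7816.3); payoff €0.
Alternative bid €7921.2: Quinn is highest, pays the top rival bid €7816.3; payoff €6055.7 − €7816.3 = −€1760.6.
Change in payoff = −€1760.6 − (€0) = −€1760.6.

−€1760.6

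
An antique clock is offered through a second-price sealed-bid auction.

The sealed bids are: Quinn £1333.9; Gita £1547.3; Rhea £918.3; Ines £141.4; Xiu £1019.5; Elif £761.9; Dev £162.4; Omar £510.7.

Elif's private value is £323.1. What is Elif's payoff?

Highest bid: Gita at £1547.3, so Gita wins.
Second-highest bid: Quinn at £1333.9 — that is the price the winner pays.
Elif did not win, so Elif pays nothing and receives nothing: payoff £0.

£0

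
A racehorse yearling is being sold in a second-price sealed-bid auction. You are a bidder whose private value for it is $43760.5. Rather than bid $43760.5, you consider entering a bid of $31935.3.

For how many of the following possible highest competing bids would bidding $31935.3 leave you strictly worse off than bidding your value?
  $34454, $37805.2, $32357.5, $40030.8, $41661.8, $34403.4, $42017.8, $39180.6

8

The deviation hurts exactly when the highest competing bid lies strictly between $31935.3 and $43760.5 — underbidding then forfeits a profitable win.
$34454: inside the interval → strictly worse (loss $9306.5).
$37805.2: inside the interval → strictly worse (loss $5955.3).
$32357.5: inside the interval → strictly worse (loss $11403).
$40030.8: inside the interval → strictly worse (loss $3729.7).
$41661.8: inside the interval → strictly worse (loss $2098.7).
$34403.4: inside the interval → strictly worse (loss $9357.1).
$42017.8: inside the interval → strictly worse (loss $1742.7).
$39180.6: inside the interval → strictly worse (loss $4579.9).
Count: 8.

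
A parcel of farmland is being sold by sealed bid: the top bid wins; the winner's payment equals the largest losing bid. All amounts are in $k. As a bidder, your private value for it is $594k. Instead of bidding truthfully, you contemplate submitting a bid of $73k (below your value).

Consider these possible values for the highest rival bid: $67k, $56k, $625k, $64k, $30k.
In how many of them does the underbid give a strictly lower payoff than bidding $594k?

0

The deviation hurts exactly when the highest competing bid lies strictly between $73k and $594k — underbidding then forfeits a profitable win.
$67k: below both → same outcome either way.
$56k: below both → same outcome either way.
$625k: above both → same outcome either way.
$64k: below both → same outcome either way.
$30k: below both → same outcome either way.
Count: 0.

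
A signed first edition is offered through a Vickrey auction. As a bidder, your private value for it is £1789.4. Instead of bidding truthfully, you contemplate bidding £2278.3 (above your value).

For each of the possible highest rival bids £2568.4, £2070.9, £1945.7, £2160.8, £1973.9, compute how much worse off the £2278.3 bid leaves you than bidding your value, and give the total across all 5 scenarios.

£993.7

The deviation costs you only when the competing bid falls strictly between £1789.4 and £2278.3; elsewhere both bids give the same outcome.
£2568.4: outcomes coincide → loss £0.
£2070.9: truthful payoff £0, deviation payoff −£281.5 → loss £281.5.
£1945.7: truthful payoff £0, deviation payoff −£156.3 → loss £156.3.
£2160.8: truthful payoff £0, deviation payoff −£371.4 → loss £371.4.
£1973.9: truthful payoff £0, deviation payoff −£184.5 → loss £184.5.
Total loss = £281.5 + £156.3 + £371.4 + £184.5 = £993.7.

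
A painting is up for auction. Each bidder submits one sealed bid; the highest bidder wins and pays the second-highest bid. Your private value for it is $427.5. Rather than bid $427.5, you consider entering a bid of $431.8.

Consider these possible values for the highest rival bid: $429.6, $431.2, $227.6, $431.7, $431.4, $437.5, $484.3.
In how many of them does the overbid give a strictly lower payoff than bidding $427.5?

The deviation hurts exactly when the highest competing bid lies strictly between $427.5 and $431.8 — overbidding then wins at a price above your value.
$429.6: inside the interval → strictly worse (loss $2.1).
$431.2: inside the interval → strictly worse (loss $3.7).
$227.6: below both → same outcome either way.
$431.7: inside the interval → strictly worse (loss $4.2).
$431.4: inside the interval → strictly worse (loss $3.9).
$437.5: above both → same outcome either way.
$484.3: above both → same outcome either way.
Count: 4.

4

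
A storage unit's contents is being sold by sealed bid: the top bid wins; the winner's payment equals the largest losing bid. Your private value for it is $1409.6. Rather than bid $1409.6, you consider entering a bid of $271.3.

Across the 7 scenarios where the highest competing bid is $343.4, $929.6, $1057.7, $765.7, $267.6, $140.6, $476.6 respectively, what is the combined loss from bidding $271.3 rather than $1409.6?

$3475

The deviation costs you only when the competing bid falls strictly between $271.3 and $1409.6; elsewhere both bids give the same outcome.
$343.4: truthful payoff $1066.2, deviation payoff $0 → loss $1066.2.
$929.6: truthful payoff $480, deviation payoff $0 → loss $480.
$1057.7: truthful payoff $351.9, deviation payoff $0 → loss $351.9.
$765.7: truthful payoff $643.9, deviation payoff $0 → loss $643.9.
$267.6: outcomes coincide → loss $0.
$140.6: outcomes coincide → loss $0.
$476.6: truthful payoff $933, deviation payoff $0 → loss $933.
Total loss = $1066.2 + $480 + $351.9 + $643.9 + $933 = $3475.
Truthful bidding weakly dominates here: raising your bid can only win items priced above your value, and lowering it can only forfeit items priced below.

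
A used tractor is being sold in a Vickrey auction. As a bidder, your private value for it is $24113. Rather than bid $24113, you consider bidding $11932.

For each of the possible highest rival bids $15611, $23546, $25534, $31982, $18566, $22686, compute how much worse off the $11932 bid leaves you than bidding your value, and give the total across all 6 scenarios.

The deviation costs you only when the competing bid falls strictly between $11932 and $24113; elsewhere both bids give the same outcome.
$15611: truthful payoff $8502, deviation payoff $0 → loss $8502.
$23546: truthful payoff $567, deviation payoff $0 → loss $567.
$25534: outcomes coincide → loss $0.
$31982: outcomes coincide → loss $0.
$18566: truthful payoff $5547, deviation payoff $0 → loss $5547.
$22686: truthful payoff $1427, deviation payoff $0 → loss $1427.
Total loss = $8502 + $567 + $5547 + $1427 = $16043.

$16043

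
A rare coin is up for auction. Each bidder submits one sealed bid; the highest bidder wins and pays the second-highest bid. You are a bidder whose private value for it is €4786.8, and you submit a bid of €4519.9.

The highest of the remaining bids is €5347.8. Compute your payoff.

€0

Your bid €4519.9 is below the highest competing bid €5347.8, so you lose.
A losing bidder pays nothing and receives nothing: payoff = €0.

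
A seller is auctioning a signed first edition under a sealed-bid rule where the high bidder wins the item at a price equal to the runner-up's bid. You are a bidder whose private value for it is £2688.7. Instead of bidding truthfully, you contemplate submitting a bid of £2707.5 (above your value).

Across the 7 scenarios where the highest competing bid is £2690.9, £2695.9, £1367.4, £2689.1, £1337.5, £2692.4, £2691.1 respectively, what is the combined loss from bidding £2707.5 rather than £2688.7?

£15.9

The deviation costs you only when the competing bid falls strictly between £2688.7 and £2707.5; elsewhere both bids give the same outcome.
£2690.9: truthful payoff £0, deviation payoff −£2.2 → loss £2.2.
£2695.9: truthful payoff £0, deviation payoff −£7.2 → loss £7.2.
£1367.4: outcomes coincide → loss £0.
£2689.1: truthful payoff £0, deviation payoff −£0.4 → loss £0.4.
£1337.5: outcomes coincide → loss £0.
£2692.4: truthful payoff £0, deviation payoff −£3.7 → loss £3.7.
£2691.1: truthful payoff £0, deviation payoff −£2.4 → loss £2.4.
Total loss = £2.2 + £7.2 + £0.4 + £3.7 + £2.4 = £15.9.
Truthful bidding weakly dominates here: raising your bid can only win items priced above your value, and lowering it can only forfeit items priced below.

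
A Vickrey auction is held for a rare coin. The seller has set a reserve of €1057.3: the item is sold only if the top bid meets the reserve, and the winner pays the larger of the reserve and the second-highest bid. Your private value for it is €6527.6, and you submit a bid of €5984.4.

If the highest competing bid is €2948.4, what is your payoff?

€3579.2

Your bid €5984.4 is the highest and exceeds the reserve.
Price = max(second-highest bid, reserve) = max(€2948.4, €1057.3) = €2948.4.
Payoff = €6527.6 − €2948.4 = €3579.2.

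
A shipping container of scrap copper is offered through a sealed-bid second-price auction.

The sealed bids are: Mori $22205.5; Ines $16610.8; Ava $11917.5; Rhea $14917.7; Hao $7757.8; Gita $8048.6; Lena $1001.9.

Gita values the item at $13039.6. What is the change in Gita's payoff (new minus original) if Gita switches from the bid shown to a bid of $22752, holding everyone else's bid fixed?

−$9165.9

The highest bid among the other bidders is $22205.5; Gita's bid doesn't change that.
Original bid $8048.6: Gita is not highest (top rival bid is $22205.5); payoff $0.
Alternative bid $22752: Gita is highest, pays the top rival bid $22205.5; payoff $13039.6 − $22205.5 = −$9165.9.
Change in payoff = −$9165.9 − ($0) = −$9165.9.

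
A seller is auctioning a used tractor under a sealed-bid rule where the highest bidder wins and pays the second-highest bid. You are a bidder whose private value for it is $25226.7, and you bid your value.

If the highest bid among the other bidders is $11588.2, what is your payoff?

$13638.5

Your bid $25226.7 exceeds the highest competing bid $11588.2, so you win.
In a second-price auction the winner pays the second-highest bid, $11588.2.
Payoff = value − price = $25226.7 − $11588.2 = $13638.5.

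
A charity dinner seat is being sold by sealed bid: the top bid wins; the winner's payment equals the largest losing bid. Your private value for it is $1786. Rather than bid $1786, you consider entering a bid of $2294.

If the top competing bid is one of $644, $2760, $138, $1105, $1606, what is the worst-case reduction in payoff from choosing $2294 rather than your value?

$0

$644: same outcome either way → loss $0.
$2760: same outcome either way → loss $0.
$138: same outcome either way → loss $0.
$1105: same outcome either way → loss $0.
$1606: same outcome either way → loss $0.
Maximum loss: $0.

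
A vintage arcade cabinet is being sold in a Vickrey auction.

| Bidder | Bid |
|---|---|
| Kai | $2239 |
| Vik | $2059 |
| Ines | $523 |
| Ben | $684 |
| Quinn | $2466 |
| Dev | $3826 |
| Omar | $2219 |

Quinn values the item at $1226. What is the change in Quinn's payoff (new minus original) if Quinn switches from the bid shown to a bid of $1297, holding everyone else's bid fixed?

The highest bid among the other bidders is $3826; Quinn's bid doesn't change that.
Original bid $2466: Quinn is not highest (top rival bid is $3826); payoff $0.
Alternative bid $1297: Quinn is not highest (top rival bid is $3826); payoff $0.
Change in payoff = $0 − ($0) = $0.

$0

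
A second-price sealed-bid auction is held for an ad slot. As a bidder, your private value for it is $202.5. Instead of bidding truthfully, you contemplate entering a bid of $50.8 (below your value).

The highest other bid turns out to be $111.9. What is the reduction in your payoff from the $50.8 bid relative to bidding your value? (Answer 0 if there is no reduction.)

$90.6

Bidding your value $202.5: you win (since $202.5 > $111.9) and pay $111.9. Payoff $90.6.
Bidding $50.8: you lose. Payoff $0.
The competing bid $111.9 lies between your shaded bid and your value, so underbidding forfeits an item you could have won at a profitable price.
Loss from deviating = $90.6 − ($0) = $90.6.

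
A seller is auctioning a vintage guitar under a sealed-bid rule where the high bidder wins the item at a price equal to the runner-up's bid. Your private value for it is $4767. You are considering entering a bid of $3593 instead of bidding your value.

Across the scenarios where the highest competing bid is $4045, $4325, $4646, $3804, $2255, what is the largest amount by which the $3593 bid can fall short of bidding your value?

$963

$4045: truthful gives $722, deviation gives $0 → loss $722.
$4325: truthful gives $442, deviation gives $0 → loss $442.
$4646: truthful gives $121, deviation gives $0 → loss $121.
$3804: truthful gives $963, deviation gives $0 → loss $963.
$2255: same outcome either way → loss $0.
Maximum loss: $963.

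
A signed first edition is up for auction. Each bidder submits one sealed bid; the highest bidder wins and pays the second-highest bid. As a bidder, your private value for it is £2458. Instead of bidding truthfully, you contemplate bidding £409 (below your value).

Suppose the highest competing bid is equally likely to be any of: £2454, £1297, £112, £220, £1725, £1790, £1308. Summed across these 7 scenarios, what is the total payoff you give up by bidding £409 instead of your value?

The deviation costs you only when the competing bid falls strictly between £409 and £2458; elsewhere both bids give the same outcome.
£2454: truthful payoff £4, deviation payoff £0 → loss £4.
£1297: truthful payoff £1161, deviation payoff £0 → loss £1161.
£112: outcomes coincide → loss £0.
£220: outcomes coincide → loss £0.
£1725: truthful payoff £733, deviation payoff £0 → loss £733.
£1790: truthful payoff £668, deviation payoff £0 → loss £668.
£1308: truthful payoff £1150, deviation payoff £0 → loss £1150.
Total loss = £4 + £1161 + £733 + £668 + £1150 = £3716.

£3716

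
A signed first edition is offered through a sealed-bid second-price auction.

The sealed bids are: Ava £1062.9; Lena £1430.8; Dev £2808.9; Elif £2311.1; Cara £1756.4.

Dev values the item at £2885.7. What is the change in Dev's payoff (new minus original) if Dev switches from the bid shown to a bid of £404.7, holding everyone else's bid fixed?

−£574.6

The highest bid among the other bidders is £2311.1; Dev's bid doesn't change that.
Original bid £2808.9: Dev is highest, pays the top rival bid £2311.1; payoff £2885.7 − £2311.1 = £574.6.
Alternative bid £404.7: Dev is not highest (top rival bid is £2311.1); payoff £0.
Change in payoff = £0 − (£574.6) = −£574.6.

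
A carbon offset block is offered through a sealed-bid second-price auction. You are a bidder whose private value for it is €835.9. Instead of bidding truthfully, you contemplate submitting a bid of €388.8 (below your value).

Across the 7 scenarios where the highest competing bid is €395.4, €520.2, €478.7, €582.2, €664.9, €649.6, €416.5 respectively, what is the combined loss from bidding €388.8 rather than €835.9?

€2143.8

The deviation costs you only when the competing bid falls strictly between €388.8 and €835.9; elsewhere both bids give the same outcome.
€395.4: truthful payoff €440.5, deviation payoff €0 → loss €440.5.
€520.2: truthful payoff €315.7, deviation payoff €0 → loss €315.7.
€478.7: truthful payoff €357.2, deviation payoff €0 → loss €357.2.
€582.2: truthful payoff €253.7, deviation payoff €0 → loss €253.7.
€664.9: truthful payoff €171, deviation payoff €0 → loss €171.
€649.6: truthful payoff €186.3, deviation payoff €0 → loss €186.3.
€416.5: truthful payoff €419.4, deviation payoff €0 → loss €419.4.
Total loss = €440.5 + €315.7 + €357.2 + €253.7 + €171 + €186.3 + €419.4 = €2143.8.
Because the price is fixed by the runner-up's bid, deviating from your value can only change a good outcome into a bad one — never the reverse.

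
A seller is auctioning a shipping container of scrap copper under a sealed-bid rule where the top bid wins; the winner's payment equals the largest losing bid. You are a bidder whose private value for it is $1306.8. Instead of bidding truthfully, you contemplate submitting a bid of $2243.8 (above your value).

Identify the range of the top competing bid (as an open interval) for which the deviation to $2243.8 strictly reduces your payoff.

If the competing bid is below $1306.8, both bids win at the same price — no difference.
If it is above $2243.8, both bids lose — no difference.
If it lies strictly between $1306.8 and $2243.8, bidding your value loses (payoff 0) while bidding $2243.8 wins at a price above your value (payoff negative).
So the deviation strictly hurts on the open interval ($1306.8, $2243.8).
Because the price is fixed by the runner-up's bid, deviating from your value can only change a good outcome into a bad one — never the reverse.

($1306.8, $2243.8)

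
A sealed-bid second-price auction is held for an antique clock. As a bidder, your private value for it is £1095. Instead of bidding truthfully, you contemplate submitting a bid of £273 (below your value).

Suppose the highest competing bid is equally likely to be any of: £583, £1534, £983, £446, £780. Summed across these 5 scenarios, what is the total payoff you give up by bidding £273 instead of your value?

The deviation costs you only when the competing bid falls strictly between £273 and £1095; elsewhere both bids give the same outcome.
£583: truthful payoff £512, deviation payoff £0 → loss £512.
£1534: outcomes coincide → loss £0.
£983: truthful payoff £112, deviation payoff £0 → loss £112.
£446: truthful payoff £649, deviation payoff £0 → loss £649.
£780: truthful payoff £315, deviation payoff £0 → loss £315.
Total loss = £512 + £112 + £649 + £315 = £1588.

£1588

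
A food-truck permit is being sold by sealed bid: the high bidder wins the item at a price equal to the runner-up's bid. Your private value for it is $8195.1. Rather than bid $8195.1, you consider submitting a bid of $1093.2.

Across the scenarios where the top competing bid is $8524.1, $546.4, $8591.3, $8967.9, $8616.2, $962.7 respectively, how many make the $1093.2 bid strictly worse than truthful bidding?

0

The deviation hurts exactly when the highest competing bid lies strictly between $1093.2 and $8195.1 — underbidding then forfeits a profitable win.
$8524.1: above both → same outcome either way.
$546.4: below both → same outcome either way.
$8591.3: above both → same outcome either way.
$8967.9: above both → same outcome either way.
$8616.2: above both → same outcome either way.
$962.7: below both → same outcome either way.
Count: 0.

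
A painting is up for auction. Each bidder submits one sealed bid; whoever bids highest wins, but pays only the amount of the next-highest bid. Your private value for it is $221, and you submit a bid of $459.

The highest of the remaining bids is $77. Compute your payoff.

Your bid $459 exceeds the highest competing bid $77, so you win.
In a second-price auction the winner pays the second-highest bid, $77.
Payoff = value − price = $221 − $77 = $144.

$144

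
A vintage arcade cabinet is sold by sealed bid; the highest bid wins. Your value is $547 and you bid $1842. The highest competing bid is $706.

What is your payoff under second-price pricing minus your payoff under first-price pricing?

You have the highest bid, so you win under either rule.
Second-price: pay $706 → payoff −$159.
First-price: pay your own bid $1842 → payoff −$1295.
Difference = −$159 − (−$1295) = $1136.

$1136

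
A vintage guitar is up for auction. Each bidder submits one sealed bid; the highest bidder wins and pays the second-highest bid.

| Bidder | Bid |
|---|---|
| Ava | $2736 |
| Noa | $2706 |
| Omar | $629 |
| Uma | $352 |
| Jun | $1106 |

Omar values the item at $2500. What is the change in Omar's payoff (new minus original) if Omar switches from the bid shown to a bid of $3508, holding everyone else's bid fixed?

The highest bid among the other bidders is $2736; Omar's bid doesn't change that.
Original bid $629: Omar is not highest (top rival bid is $2736); payoff $0.
Alternative bid $3508: Omar is highest, pays the top rival bid $2736; payoff $2500 − $2736 = −$236.
Change in payoff = −$236 − ($0) = −$236.

−$236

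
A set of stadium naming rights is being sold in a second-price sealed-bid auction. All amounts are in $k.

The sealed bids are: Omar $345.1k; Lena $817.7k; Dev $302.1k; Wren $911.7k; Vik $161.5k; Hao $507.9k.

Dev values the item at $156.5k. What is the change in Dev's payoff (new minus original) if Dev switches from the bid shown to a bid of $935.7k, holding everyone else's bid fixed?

The highest bid among the other bidders is $911.7k; Dev's bid doesn't change that.
Original bid $302.1k: Dev is not highest (top rival bid is $911.7k); payoff $0k.
Alternative bid $935.7k: Dev is highest, pays the top rival bid $911.7k; payoff $156.5k − $911.7k = −$755.2k.
Change in payoff = −$755.2k − ($0k) = −$755.2k.

−$755.2k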